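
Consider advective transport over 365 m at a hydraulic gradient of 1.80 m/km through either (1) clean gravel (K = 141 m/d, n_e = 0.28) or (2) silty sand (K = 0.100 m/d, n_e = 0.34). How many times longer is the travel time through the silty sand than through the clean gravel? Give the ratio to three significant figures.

1710

Unit 1 (clean gravel): v = 141×0.0018/0.28 = 0.9064 m/d, t = 365/0.9064 = 402.7 d
Unit 2 (silty sand): v = 0.100×0.0018/0.34 = 5.294e-4 m/d, t = 365/5.294e-4 = 689400 d
t(silty sand) / t(clean gravel) = 689400/402.7 = 1710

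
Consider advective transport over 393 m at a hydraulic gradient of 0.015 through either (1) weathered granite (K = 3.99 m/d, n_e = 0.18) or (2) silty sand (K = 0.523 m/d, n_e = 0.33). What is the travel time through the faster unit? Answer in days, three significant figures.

1180 days

Unit 1 (weathered granite): v = 3.99×0.015/0.18 = 0.3325 m/d, t = 393/0.3325 = 1182 d
Unit 2 (silty sand): v = 0.523×0.015/0.33 = 0.02377 m/d, t = 393/0.02377 = 16530 d
Faster unit: t = 1180 d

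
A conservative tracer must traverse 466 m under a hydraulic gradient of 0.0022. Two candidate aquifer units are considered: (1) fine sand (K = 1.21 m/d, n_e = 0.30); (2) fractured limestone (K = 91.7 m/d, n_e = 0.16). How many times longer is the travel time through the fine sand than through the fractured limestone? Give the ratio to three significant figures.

Unit 1 (fine sand): v = 1.21×0.0022/0.30 = 0.008873 m/d, t = 466/0.008873 = 52520 d
Unit 2 (fractured limestone): v = 91.7×0.0022/0.16 = 1.261 m/d, t = 466/1.261 = 369.6 d
t(fine sand) / t(fractured limestone) = 52520/369.6 = 142

142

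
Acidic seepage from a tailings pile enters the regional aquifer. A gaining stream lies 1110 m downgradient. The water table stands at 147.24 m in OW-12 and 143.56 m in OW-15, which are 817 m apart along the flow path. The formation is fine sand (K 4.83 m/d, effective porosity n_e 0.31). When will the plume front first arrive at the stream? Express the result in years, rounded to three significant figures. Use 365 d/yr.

43.3 years

Hydraulic gradient i = (147.24 − 143.56) / 817 = 3.68 / 817 = 0.004504
Darcy flux q = K·i = 4.83 × 0.004504 = 0.02176 m/d
Average linear velocity = 0.02176 / 0.31 = 0.07018 m/d
t = L / v = 1110 / 0.07018 = 15820 d
   = 15820 / 365 = 43.3 yr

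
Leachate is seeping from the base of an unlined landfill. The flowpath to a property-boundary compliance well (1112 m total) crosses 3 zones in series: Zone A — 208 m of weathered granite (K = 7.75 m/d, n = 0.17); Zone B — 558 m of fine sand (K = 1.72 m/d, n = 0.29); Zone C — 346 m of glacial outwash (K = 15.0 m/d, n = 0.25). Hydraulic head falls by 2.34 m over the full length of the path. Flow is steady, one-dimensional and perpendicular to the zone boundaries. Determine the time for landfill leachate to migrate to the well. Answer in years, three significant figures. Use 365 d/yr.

124 years

Steady 1-D flow in series ⇒ the Darcy flux q is identical in every zone and the zone head losses add (resistances L/K in series).
Σ(L/K) = 208/7.75 + 558/1.72 + 346/15.0 = 26.84 + 324.4 + 23.07 = 374.3 d
q = ΔH / Σ(L/K) = 2.34 / 374.3 = 0.006251 m/d (same in every zone)
Zone A: v = q/n = 0.006251/0.17 = 0.03677 m/d → t_A = 208/0.03677 = 5656 d
Zone B: v = q/n = 0.006251/0.29 = 0.02156 m/d → t_B = 558/0.02156 = 25890 d
Zone C: v = q/n = 0.006251/0.25 = 0.02501 m/d → t_C = 346/0.02501 = 13840 d
Total t = 5656 + 25890 + 13840 = 45380 d
   = 45380 / 365 = 124 yr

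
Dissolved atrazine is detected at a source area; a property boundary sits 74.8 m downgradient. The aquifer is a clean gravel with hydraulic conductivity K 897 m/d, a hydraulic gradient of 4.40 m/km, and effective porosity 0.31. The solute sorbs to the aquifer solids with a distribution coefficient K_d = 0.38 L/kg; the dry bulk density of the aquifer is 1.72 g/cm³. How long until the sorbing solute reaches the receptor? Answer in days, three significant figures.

18.3 days

Specific discharge q = 897 × 0.0044 = 3.947 m/d
v = Ki/n = 897·0.0044/0.31 = 12.73 m/d
Retardation R = 1 + ρ_b·K_d/n = 1 + 1.72×0.38/0.31 = 3.108
Contaminant velocity v_c = v/R = 12.73/3.108 = 4.096 m/d
t = L/v_c = 74.8/4.096 = 18.26 d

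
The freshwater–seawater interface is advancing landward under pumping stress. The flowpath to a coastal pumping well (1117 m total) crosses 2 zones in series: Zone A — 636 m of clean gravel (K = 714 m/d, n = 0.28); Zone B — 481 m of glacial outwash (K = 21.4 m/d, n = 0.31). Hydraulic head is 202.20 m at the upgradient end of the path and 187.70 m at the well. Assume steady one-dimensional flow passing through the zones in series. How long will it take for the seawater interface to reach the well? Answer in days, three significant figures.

Total head drop ΔH = 202.20 − 187.70 = 14.50 m
Continuity: the same q passes through each zone, so ΔH = q·Σ(L_j/K_j) — the zones act as resistances in series.
Σ(L/K) = 636/714 + 481/21.4 = 0.8908 + 22.48 = 23.37 d
q = ΔH / Σ(L/K) = 14.50 / 23.37 = 0.6205 m/d (same in every zone)
Zone A: v = q/n = 0.6205/0.28 = 2.216 m/d → t_A = 636/2.216 = 287.0 d
Zone B: v = q/n = 0.6205/0.31 = 2.002 m/d → t_B = 481/2.002 = 240.3 d
Total t = 287.0 + 240.3 = 527.3 d

527 days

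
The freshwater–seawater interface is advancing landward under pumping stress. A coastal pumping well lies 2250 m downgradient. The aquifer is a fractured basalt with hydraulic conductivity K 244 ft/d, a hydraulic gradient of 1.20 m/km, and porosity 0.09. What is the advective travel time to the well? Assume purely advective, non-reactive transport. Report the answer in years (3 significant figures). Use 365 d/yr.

6.22 years

K = 244 ft/d × 0.3048 = 74.37 m/d
Darcy flux q = K·i = 74.37 × 0.0012 = 0.08925 m/d
v_s = q/n_e = 0.08925/0.09 = 0.9916 m/d
t = L / v = 2250 / 0.9916 = 2269 d
   = 2269 / 365 = 6.22 yr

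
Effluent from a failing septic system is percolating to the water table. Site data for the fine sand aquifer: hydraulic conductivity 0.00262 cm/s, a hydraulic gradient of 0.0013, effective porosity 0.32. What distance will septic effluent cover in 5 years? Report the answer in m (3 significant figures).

K = 0.00262 cm/s × 864 = 2.264 m/d
Specific discharge q = 2.264 × 0.0013 = 0.002943 m/d
v_s = q/n_e = 0.002943/0.32 = 0.009196 m/d
T = 5 yr × 365 = 1825 d
L = v × T = 0.009196 × 1825 = 16.78 m

16.8 m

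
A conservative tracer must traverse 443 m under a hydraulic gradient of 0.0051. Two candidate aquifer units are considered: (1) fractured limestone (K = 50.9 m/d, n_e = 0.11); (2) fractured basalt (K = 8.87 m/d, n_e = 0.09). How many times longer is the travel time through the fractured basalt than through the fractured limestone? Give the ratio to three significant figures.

Unit 1 (fractured limestone): v = 50.9×0.0051/0.11 = 2.360 m/d, t = 443/2.360 = 187.7 d
Unit 2 (fractured basalt): v = 8.87×0.0051/0.09 = 0.5026 m/d, t = 443/0.5026 = 881.4 d
t(fractured basalt) / t(fractured limestone) = 881.4/187.7 = 4.70

4.70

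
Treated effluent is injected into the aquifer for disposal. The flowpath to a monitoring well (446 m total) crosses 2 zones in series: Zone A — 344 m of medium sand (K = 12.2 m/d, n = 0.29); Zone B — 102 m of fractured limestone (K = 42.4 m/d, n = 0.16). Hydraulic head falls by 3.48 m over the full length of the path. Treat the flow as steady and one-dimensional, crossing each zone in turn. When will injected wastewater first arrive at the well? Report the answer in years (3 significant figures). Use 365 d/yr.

2.80 years

Steady 1-D flow in series ⇒ the Darcy flux q is identical in every zone and the zone head losses add (resistances L/K in series).
Σ(L/K) = 344/12.2 + 102/42.4 = 28.20 + 2.406 = 30.60 d
q = ΔH / Σ(L/K) = 3.48 / 30.60 = 0.1137 m/d (same in every zone)
Zone A: v = q/n = 0.1137/0.29 = 0.3921 m/d → t_A = 344/0.3921 = 877.3 d
Zone B: v = q/n = 0.1137/0.16 = 0.7107 m/d → t_B = 102/0.7107 = 143.5 d
Total t = 877.3 + 143.5 = 1021 d
   = 1021 / 365 = 2.80 yr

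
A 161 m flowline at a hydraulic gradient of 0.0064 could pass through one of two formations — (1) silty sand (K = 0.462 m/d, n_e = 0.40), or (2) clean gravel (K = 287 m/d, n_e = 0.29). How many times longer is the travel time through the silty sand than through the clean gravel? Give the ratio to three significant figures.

Unit 1 (silty sand): v = 0.462×0.0064/0.40 = 0.007392 m/d, t = 161/0.007392 = 21780 d
Unit 2 (clean gravel): v = 287×0.0064/0.29 = 6.334 m/d, t = 161/6.334 = 25.42 d
t(silty sand) / t(clean gravel) = 21780/25.42 = 857

857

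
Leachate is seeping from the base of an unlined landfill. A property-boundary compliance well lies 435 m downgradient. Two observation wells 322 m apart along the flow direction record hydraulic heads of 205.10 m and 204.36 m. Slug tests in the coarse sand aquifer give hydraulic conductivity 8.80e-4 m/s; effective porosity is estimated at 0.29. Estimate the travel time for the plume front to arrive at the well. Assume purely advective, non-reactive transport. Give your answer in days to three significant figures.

Hydraulic gradient i = (205.10 − 204.36) / 322 = 0.74 / 322 = 0.002298
K = 8.80e-4 m/s × 86400 s/d = 76.03 m/d
q = Ki = 76.03 × 0.002298 = 0.1747 m/d
Seepage velocity v = q / n = 0.1747 / 0.29 = 0.6025 m/d
t = L / v = 435 / 0.6025 = 722.0 d

722 days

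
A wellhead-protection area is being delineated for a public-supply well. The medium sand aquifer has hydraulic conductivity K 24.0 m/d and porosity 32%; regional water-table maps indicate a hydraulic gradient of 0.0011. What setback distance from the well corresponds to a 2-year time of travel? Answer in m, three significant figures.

Specific discharge q = 24.0 × 0.0011 = 0.02640 m/d
v_s = q/n_e = 0.02640/0.32 = 0.08250 m/d
T = 2 yr × 365 = 730 d
L = v × T = 0.08250 × 730 = 60.23 m

60.2 m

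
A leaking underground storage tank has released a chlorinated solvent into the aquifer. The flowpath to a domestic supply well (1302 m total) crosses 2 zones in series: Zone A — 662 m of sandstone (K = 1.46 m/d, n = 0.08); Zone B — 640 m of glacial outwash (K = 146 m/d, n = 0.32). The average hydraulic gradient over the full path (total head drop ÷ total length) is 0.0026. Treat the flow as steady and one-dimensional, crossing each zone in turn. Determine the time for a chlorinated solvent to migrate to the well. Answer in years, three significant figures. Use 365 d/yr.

95.5 years

For zones in series the flux q is common to all zones; the equivalent conductivity is the harmonic (thickness-weighted) mean, K_eq = L_total / Σ(L_j/K_j).
Σ(L/K) = 662/1.46 + 640/146 = 453.4 + 4.384 = 457.8 d
K_eq = L_total / Σ(L/K) = 1302 / 457.8 = 2.844 m/d
q = K_eq · i = 2.844 × 0.0026 = 0.007394 m/d (same in every zone)
Zone A: v = q/n = 0.007394/0.08 = 0.09243 m/d → t_A = 662/0.09243 = 7162 d
Zone B: v = q/n = 0.007394/0.32 = 0.02311 m/d → t_B = 640/0.02311 = 27700 d
Total t = 7162 + 27700 = 34860 d
   = 34860 / 365 = 95.5 yr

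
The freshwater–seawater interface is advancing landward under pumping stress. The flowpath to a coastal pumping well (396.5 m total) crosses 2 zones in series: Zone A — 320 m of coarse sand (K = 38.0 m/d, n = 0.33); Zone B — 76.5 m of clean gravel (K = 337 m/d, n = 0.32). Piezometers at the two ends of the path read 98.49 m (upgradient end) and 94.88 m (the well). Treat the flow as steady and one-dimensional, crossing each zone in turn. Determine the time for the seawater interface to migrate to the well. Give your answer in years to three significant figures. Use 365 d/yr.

0.854 years

Total head drop ΔH = 98.49 − 94.88 = 3.61 m
Steady 1-D flow in series ⇒ the Darcy flux q is identical in every zone and the zone head losses add (resistances L/K in series).
Σ(L/K) = 320/38.0 + 76.5/337 = 8.421 + 0.2270 = 8.648 d
q = ΔH / Σ(L/K) = 3.61 / 8.648 = 0.4174 m/d (same in every zone)
Zone A: v = q/n = 0.4174/0.33 = 1.265 m/d → t_A = 320/1.265 = 253.0 d
Zone B: v = q/n = 0.4174/0.32 = 1.304 m/d → t_B = 76.5/1.304 = 58.64 d
Total t = 253.0 + 58.64 = 311.6 d
   = 311.6 / 365 = 0.854 yr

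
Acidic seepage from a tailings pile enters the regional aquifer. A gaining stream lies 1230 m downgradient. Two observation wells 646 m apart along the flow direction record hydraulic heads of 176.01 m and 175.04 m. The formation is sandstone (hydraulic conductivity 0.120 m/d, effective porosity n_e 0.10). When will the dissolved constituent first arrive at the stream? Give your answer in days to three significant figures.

Hydraulic gradient i = (176.01 − 175.04) / 646 = 0.97 / 646 = 0.001502
q = Ki = 0.120 × 0.001502 = 1.802e-4 m/d
v = Ki/n = 0.120·0.001502/0.10 = 0.001802 m/d
t = L / v = 1230 / 0.001802 = 682600 d

683000 days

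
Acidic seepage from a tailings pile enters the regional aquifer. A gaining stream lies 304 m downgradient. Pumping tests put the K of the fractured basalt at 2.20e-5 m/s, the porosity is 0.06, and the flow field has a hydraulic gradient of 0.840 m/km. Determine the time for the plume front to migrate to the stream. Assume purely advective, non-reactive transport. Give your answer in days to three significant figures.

K = 2.20e-5 m/s × 86400 s/d = 1.901 m/d
Darcy flux q = K·i = 1.901 × 8.4e-4 = 0.001597 m/d
Average linear velocity = 0.001597 / 0.06 = 0.02661 m/d
t = L / v = 304 / 0.02661 = 11420 d

11400 days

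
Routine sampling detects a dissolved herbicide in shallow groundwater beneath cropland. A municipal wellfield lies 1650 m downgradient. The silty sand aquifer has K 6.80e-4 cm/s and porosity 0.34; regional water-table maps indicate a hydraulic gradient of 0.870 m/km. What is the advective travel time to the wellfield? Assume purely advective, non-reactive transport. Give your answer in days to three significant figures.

K = 6.80e-4 cm/s × 864 = 0.5875 m/d
q = Ki = 0.5875 × 8.7e-4 = 5.111e-4 m/d
v_s = q/n_e = 5.111e-4/0.34 = 0.001503 m/d
t = L / v = 1650 / 0.001503 = 1.098e6 d

1.10e6 days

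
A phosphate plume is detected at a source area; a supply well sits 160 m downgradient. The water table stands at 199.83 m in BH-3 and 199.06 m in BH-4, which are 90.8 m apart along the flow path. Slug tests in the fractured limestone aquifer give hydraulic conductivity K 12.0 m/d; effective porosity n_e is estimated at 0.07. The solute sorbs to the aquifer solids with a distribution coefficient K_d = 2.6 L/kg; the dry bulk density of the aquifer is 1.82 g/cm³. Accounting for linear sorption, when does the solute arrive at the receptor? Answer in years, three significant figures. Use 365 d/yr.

Hydraulic gradient i = (199.83 − 199.06) / 90.8 = 0.77 / 90.8 = 0.008480
q = Ki = 12.0 × 0.008480 = 0.1018 m/d
Average linear velocity = 0.1018 / 0.07 = 1.454 m/d
Retardation R = 1 + ρ_b·K_d/n = 1 + 1.82×2.6/0.07 = 68.60
Contaminant velocity v_c = v/R = 1.454/68.60 = 0.02119 m/d
t = L/v_c = 160/0.02119 = 7550 d
   = 7550/365 = 20.7 yr

20.7 years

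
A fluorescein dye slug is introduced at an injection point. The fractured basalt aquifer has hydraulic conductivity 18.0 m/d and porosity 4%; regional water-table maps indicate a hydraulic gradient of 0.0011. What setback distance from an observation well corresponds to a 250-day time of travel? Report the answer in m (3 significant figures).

Specific discharge q = 18.0 × 0.0011 = 0.01980 m/d
v_s = q/n_e = 0.01980/0.04 = 0.4950 m/d
L = v × T = 0.4950 × 250 = 123.8 m

124 m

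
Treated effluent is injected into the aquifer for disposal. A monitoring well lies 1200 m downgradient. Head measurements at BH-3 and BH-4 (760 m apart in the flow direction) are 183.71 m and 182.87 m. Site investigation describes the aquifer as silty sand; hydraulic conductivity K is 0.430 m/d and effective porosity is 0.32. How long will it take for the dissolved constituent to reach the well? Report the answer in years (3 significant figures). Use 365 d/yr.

Hydraulic gradient i = (183.71 − 182.87) / 760 = 0.84 / 760 = 0.001105
Specific discharge q = 0.430 × 0.001105 = 4.753e-4 m/d
v = Ki/n = 0.430·0.001105/0.32 = 0.001485 m/d
t = L / v = 1200 / 0.001485 = 808000 d
   = 808000 / 365 = 2210 yr

2210 years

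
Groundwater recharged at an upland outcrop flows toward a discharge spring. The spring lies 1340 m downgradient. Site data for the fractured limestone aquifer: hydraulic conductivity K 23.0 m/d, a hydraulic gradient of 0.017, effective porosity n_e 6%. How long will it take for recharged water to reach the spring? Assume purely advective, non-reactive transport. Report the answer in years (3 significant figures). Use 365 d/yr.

q = Ki = 23.0 × 0.017 = 0.3910 m/d
v = Ki/n = 23.0·0.017/0.06 = 6.517 m/d
t = L / v = 1340 / 6.517 = 205.6 d
   = 205.6 / 365 = 0.563 yr

0.563 years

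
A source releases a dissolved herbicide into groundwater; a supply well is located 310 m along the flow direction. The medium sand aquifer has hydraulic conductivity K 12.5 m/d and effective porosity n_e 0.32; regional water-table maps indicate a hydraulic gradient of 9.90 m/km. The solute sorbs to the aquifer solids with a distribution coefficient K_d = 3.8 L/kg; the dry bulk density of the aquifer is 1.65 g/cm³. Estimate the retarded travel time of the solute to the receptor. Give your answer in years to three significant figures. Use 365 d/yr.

45.2 years

q = Ki = 12.5 × 0.0099 = 0.1238 m/d
v_s = q/n_e = 0.1238/0.32 = 0.3867 m/d
Retardation R = 1 + ρ_b·K_d/n = 1 + 1.65×3.8/0.32 = 20.59
Contaminant velocity v_c = v/R = 0.3867/20.59 = 0.01878 m/d
t = L/v_c = 310/0.01878 = 16510 d
   = 16510/365 = 45.2 yr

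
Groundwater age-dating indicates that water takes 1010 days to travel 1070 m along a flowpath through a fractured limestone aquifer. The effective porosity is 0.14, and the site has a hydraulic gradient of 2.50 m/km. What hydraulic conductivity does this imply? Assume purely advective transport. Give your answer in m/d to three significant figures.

59.3 m/d

v = L / t = 1070 / 1010 = 1.059 m/d
K = v · n / i = 1.059 × 0.14 / 0.0025 = 59.3 m/d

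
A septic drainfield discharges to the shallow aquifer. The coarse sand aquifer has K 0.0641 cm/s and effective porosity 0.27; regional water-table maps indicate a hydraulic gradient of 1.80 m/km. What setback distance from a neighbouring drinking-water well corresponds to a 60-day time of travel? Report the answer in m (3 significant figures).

K = 0.0641 cm/s × 864 = 55.38 m/d
Darcy flux q = K·i = 55.38 × 0.0018 = 0.09969 m/d
Average linear velocity = 0.09969 / 0.27 = 0.3692 m/d
L = v × T = 0.3692 × 60 = 22.15 m

22.2 m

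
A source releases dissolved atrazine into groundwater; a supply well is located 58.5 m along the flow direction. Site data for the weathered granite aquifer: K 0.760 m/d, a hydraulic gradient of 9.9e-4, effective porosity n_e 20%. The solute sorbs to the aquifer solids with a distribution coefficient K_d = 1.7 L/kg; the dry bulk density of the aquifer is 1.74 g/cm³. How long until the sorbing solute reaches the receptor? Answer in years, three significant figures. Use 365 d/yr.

q = Ki = 0.760 × 9.9e-4 = 7.524e-4 m/d
Seepage velocity v = q / n = 7.524e-4 / 0.20 = 0.003762 m/d
Retardation R = 1 + ρ_b·K_d/n = 1 + 1.74×1.7/0.20 = 15.79
Contaminant velocity v_c = v/R = 0.003762/15.79 = 2.383e-4 m/d
t = L/v_c = 58.5/2.383e-4 = 245500 d
   = 245500/365 = 673 yr

673 years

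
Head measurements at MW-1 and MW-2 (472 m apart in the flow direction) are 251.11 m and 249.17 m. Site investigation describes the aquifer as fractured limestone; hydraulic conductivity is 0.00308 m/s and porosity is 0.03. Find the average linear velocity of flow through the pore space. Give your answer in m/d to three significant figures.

36.5 m/d

Hydraulic gradient i = (251.11 − 249.17) / 472 = 1.94 / 472 = 0.004110
K = 0.00308 m/s × 86400 s/d = 266.1 m/d
Darcy flux q = K·i = 266.1 × 0.004110 = 1.094 m/d
v_s = q/n_e = 1.094/0.03 = 36.46 m/d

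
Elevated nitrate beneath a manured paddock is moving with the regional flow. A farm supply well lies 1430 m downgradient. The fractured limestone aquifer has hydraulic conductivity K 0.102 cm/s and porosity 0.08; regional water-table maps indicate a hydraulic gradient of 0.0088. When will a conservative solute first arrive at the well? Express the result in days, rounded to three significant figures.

148 days

K = 0.102 cm/s × 864 = 88.13 m/d
Specific discharge q = 88.13 × 0.0088 = 0.7755 m/d
Seepage velocity v = q / n = 0.7755 / 0.08 = 9.694 m/d
t = L / v = 1430 / 9.694 = 147.5 d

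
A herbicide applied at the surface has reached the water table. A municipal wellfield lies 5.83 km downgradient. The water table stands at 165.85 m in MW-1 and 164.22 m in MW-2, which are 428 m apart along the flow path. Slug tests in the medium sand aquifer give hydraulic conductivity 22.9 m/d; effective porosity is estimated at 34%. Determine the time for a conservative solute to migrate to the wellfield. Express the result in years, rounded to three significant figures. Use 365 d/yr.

Hydraulic gradient i = (165.85 − 164.22) / 428 = 1.63 / 428 = 0.003808
Darcy flux q = K·i = 22.9 × 0.003808 = 0.08721 m/d
Average linear velocity = 0.08721 / 0.34 = 0.2565 m/d
L = 5.83 km = 5830 m
t = L / v = 5830 / 0.2565 = 22730 d
   = 22730 / 365 = 62.3 yr

62.3 years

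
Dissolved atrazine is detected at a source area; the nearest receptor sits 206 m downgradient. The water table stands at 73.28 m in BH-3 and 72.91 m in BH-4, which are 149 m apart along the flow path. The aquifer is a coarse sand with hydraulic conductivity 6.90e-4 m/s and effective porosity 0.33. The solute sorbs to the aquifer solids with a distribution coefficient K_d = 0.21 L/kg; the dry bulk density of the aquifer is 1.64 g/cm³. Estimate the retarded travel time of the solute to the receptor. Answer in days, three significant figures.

Hydraulic gradient i = (73.28 − 72.91) / 149 = 0.37 / 149 = 0.002483
K = 6.90e-4 m/s × 86400 s/d = 59.62 m/d
Darcy flux q = K·i = 59.62 × 0.002483 = 0.1480 m/d
v_s = q/n_e = 0.1480/0.33 = 0.4486 m/d
Retardation R = 1 + ρ_b·K_d/n = 1 + 1.64×0.21/0.33 = 2.044
Contaminant velocity v_c = v/R = 0.4486/2.044 = 0.2195 m/d
t = L/v_c = 206/0.2195 = 938.4 d

938 days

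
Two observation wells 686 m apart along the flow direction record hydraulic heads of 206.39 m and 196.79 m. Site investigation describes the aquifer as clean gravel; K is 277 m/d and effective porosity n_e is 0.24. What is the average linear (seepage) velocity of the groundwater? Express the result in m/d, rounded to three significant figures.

Hydraulic gradient i = (206.39 − 196.79) / 686 = 9.60 / 686 = 0.01399
Darcy flux q = K·i = 277 × 0.01399 = 3.876 m/d
Average linear velocity = 3.876 / 0.24 = 16.15 m/d

16.2 m/d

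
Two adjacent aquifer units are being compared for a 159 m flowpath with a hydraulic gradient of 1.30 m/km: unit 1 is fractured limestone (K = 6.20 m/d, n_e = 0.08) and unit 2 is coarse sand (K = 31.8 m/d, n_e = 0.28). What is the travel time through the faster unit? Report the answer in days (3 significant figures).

1080 days

Unit 1 (fractured limestone): v = 6.20×0.0013/0.08 = 0.1007 m/d, t = 159/0.1007 = 1578 d
Unit 2 (coarse sand): v = 31.8×0.0013/0.28 = 0.1476 m/d, t = 159/0.1476 = 1077 d
Faster unit: t = 1080 d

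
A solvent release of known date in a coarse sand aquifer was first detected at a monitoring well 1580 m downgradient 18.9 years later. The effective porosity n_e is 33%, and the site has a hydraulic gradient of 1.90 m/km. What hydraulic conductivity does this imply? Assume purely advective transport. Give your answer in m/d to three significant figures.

t = 18.9 years = 6898 d
v = L / t = 1580 / 6898 = 0.2290 m/d
K = v · n / i = 0.2290 × 0.33 / 0.0019 = 39.8 m/d

39.8 m/d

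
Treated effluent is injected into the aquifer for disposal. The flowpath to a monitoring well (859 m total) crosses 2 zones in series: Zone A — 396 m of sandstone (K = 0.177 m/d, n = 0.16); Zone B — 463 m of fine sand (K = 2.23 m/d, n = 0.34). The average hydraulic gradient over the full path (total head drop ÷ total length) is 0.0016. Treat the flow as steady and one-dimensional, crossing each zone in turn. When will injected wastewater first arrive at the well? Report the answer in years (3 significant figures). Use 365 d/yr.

Steady 1-D flow in series ⇒ the Darcy flux q is identical in every zone and the zone head losses add (resistances L/K in series).
Σ(L/K) = 396/0.177 + 463/2.23 = 2237 + 207.6 = 2445 d
K_eq = L_total / Σ(L/K) = 859 / 2445 = 0.3513 m/d
q = K_eq · i = 0.3513 × 0.0016 = 5.621e-4 m/d (same in every zone)
Zone A: v = q/n = 5.621e-4/0.16 = 0.003513 m/d → t_A = 396/0.003513 = 112700 d
Zone B: v = q/n = 5.621e-4/0.34 = 0.001653 m/d → t_B = 463/0.001653 = 280000 d
Total t = 112700 + 280000 = 392700 d
   = 392700 / 365 = 1080 yr

1080 years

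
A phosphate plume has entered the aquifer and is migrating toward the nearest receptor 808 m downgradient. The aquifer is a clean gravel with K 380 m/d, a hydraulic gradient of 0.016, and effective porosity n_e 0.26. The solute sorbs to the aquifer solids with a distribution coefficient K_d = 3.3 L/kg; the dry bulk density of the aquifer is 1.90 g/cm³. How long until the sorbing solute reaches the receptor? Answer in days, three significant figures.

Specific discharge q = 380 × 0.016 = 6.080 m/d
v_s = q/n_e = 6.080/0.26 = 23.38 m/d
Retardation R = 1 + ρ_b·K_d/n = 1 + 1.90×3.3/0.26 = 25.12
Contaminant velocity v_c = v/R = 23.38/25.12 = 0.9311 m/d
t = L/v_c = 808/0.9311 = 867.8 d

868 days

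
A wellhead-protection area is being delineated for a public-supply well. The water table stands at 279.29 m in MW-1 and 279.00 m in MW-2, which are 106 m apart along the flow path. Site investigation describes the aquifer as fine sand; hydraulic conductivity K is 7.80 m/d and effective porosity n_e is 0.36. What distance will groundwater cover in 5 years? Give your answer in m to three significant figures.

Hydraulic gradient i = (279.29 − 279.00) / 106 = 0.29 / 106 = 0.002736
Specific discharge q = 7.80 × 0.002736 = 0.02134 m/d
v_s = q/n_e = 0.02134/0.36 = 0.05928 m/d
T = 5 yr × 365 = 1825 d
L = v × T = 0.05928 × 1825 = 108.2 m

108 m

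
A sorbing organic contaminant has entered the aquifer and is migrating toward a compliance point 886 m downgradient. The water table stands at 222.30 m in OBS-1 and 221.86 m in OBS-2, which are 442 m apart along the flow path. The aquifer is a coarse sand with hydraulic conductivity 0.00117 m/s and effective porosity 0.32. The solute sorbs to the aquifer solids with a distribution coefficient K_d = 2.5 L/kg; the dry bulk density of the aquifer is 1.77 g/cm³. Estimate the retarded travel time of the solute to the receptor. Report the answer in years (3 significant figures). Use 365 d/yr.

Hydraulic gradient i = (222.30 − 221.86) / 442 = 0.44 / 442 = 9.955e-4
K = 0.00117 m/s × 86400 s/d = 101.1 m/d
Specific discharge q = 101.1 × 9.955e-4 = 0.1006 m/d
Average linear velocity = 0.1006 / 0.32 = 0.3145 m/d
Retardation R = 1 + ρ_b·K_d/n = 1 + 1.77×2.5/0.32 = 14.83
Contaminant velocity v_c = v/R = 0.3145/14.83 = 0.02121 m/d
t = L/v_c = 886/0.02121 = 41780 d
   = 41780/365 = 114 yr

114 years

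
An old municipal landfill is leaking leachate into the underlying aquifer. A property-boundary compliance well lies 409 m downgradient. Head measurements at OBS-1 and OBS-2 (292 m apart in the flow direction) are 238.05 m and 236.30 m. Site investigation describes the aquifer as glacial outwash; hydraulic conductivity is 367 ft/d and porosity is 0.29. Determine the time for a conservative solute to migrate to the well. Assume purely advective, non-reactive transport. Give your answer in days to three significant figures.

Hydraulic gradient i = (238.05 − 236.30) / 292 = 1.75 / 292 = 0.005993
K = 367 ft/d × 0.3048 = 111.9 m/d
Specific discharge q = 111.9 × 0.005993 = 0.6704 m/d
v = Ki/n = 111.9·0.005993/0.29 = 2.312 m/d
t = L / v = 409 / 2.312 = 176.9 d

177 days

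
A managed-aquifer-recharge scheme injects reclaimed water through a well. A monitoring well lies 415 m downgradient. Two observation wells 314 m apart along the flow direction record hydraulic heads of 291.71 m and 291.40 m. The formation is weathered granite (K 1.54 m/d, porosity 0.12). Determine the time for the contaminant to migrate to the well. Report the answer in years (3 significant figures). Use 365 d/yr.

89.7 years

Hydraulic gradient i = (291.71 − 291.40) / 314 = 0.31 / 314 = 9.873e-4
Darcy flux q = K·i = 1.54 × 9.873e-4 = 0.001520 m/d
v_s = q/n_e = 0.001520/0.12 = 0.01267 m/d
t = L / v = 415 / 0.01267 = 32750 d
   = 32750 / 365 = 89.7 yr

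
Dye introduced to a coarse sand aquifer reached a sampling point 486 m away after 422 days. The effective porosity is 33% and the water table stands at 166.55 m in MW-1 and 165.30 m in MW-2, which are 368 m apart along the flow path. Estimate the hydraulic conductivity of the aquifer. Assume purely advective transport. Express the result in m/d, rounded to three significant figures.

112 m/d

Hydraulic gradient i = (166.55 − 165.30) / 368 = 1.25 / 368 = 0.003397
v = L / t = 486 / 422 = 1.152 m/d
K = v · n / i = 1.152 × 0.33 / 0.003397 = 112 m/d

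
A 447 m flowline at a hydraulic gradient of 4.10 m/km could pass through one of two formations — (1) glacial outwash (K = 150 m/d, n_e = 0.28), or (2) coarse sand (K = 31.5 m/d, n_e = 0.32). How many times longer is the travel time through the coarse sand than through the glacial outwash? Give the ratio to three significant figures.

Unit 1 (glacial outwash): v = 150×0.0041/0.28 = 2.196 m/d, t = 447/2.196 = 203.5 d
Unit 2 (coarse sand): v = 31.5×0.0041/0.32 = 0.4036 m/d, t = 447/0.4036 = 1108 d
t(coarse sand) / t(glacial outwash) = 1108/203.5 = 5.44

5.44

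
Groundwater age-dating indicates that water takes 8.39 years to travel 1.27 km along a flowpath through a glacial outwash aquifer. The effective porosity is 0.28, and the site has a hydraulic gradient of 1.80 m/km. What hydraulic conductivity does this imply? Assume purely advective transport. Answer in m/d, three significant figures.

t = 8.39 years = 3062 d
L = 1.27 km = 1270 m
v = L / t = 1270 / 3062 = 0.4147 m/d
K = v · n / i = 0.4147 × 0.28 / 0.0018 = 64.5 m/d

64.5 m/d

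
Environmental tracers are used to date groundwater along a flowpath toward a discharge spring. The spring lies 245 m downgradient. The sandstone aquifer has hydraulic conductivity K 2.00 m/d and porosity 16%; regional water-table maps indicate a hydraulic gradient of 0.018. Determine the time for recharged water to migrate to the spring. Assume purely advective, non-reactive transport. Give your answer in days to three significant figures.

1090 days

Specific discharge q = 2.00 × 0.018 = 0.03600 m/d
Average linear velocity = 0.03600 / 0.16 = 0.2250 m/d
t = L / v = 245 / 0.2250 = 1089 d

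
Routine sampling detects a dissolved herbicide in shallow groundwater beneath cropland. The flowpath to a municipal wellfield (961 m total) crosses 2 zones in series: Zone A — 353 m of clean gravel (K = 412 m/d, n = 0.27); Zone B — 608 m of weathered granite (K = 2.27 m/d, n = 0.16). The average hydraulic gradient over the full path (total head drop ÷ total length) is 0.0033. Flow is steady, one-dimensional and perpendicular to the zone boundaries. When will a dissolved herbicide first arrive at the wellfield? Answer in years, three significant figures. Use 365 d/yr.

Continuity: the same q passes through each zone, so ΔH = q·Σ(L_j/K_j) — the zones act as resistances in series.
Σ(L/K) = 353/412 + 608/2.27 = 0.8568 + 267.8 = 268.7 d
K_eq = L_total / Σ(L/K) = 961 / 268.7 = 3.577 m/d
q = K_eq · i = 3.577 × 0.0033 = 0.01180 m/d (same in every zone)
Zone A: v = q/n = 0.01180/0.27 = 0.04371 m/d → t_A = 353/0.04371 = 8075 d
Zone B: v = q/n = 0.01180/0.16 = 0.07377 m/d → t_B = 608/0.07377 = 8242 d
Total t = 8075 + 8242 = 16320 d
   = 16320 / 365 = 44.7 yr

44.7 years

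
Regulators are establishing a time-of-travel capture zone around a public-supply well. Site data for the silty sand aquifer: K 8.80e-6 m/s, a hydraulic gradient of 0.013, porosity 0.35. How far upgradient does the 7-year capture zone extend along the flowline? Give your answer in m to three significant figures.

K = 8.80e-6 m/s × 86400 s/d = 0.7603 m/d
q = Ki = 0.7603 × 0.013 = 0.009884 m/d
Average linear velocity = 0.009884 / 0.35 = 0.02824 m/d
T = 7 yr × 365 = 2555 d
L = v × T = 0.02824 × 2555 = 72.15 m

72.2 m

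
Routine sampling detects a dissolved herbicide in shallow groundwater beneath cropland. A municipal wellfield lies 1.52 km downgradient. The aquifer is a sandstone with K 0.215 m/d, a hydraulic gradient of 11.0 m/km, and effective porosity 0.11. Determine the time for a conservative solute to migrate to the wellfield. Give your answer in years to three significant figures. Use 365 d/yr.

Darcy flux q = K·i = 0.215 × 0.011 = 0.002365 m/d
v = Ki/n = 0.215·0.011/0.11 = 0.02150 m/d
L = 1.52 km = 1520 m
t = L / v = 1520 / 0.02150 = 70700 d
   = 70700 / 365 = 194 yr

194 years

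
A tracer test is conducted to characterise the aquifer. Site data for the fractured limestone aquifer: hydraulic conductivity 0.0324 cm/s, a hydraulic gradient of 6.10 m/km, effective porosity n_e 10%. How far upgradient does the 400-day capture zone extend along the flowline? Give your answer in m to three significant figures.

683 m

K = 0.0324 cm/s × 864 = 27.99 m/d
Darcy flux q = K·i = 27.99 × 0.0061 = 0.1708 m/d
v_s = q/n_e = 0.1708/0.10 = 1.708 m/d
L = v × T = 1.708 × 400 = 683.0 m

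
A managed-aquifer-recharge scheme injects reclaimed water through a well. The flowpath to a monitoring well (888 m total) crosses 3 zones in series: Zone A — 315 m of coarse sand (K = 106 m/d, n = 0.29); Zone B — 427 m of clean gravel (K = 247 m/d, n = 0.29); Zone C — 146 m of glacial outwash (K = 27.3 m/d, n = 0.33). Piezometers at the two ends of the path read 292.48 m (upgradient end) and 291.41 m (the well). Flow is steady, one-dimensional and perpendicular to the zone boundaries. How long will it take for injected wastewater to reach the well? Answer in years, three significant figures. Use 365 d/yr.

6.78 years

Total head drop ΔH = 292.48 − 291.41 = 1.07 m
Continuity: the same q passes through each zone, so ΔH = q·Σ(L_j/K_j) — the zones act as resistances in series.
Σ(L/K) = 315/106 + 427/247 + 146/27.3 = 2.972 + 1.729 + 5.348 = 10.05 d
q = ΔH / Σ(L/K) = 1.07 / 10.05 = 0.1065 m/d (same in every zone)
Zone A: v = q/n = 0.1065/0.29 = 0.3672 m/d → t_A = 315/0.3672 = 857.9 d
Zone B: v = q/n = 0.1065/0.29 = 0.3672 m/d → t_B = 427/0.3672 = 1163 d
Zone C: v = q/n = 0.1065/0.33 = 0.3227 m/d → t_C = 146/0.3227 = 452.5 d
Total t = 857.9 + 1163 + 452.5 = 2473 d
   = 2473 / 365 = 6.78 yr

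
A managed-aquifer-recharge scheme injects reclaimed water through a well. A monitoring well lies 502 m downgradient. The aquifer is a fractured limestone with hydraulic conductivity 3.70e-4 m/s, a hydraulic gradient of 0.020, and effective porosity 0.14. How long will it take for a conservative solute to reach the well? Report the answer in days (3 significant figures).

110 days

K = 3.70e-4 m/s × 86400 s/d = 31.97 m/d
Specific discharge q = 31.97 × 0.020 = 0.6394 m/d
Seepage velocity v = q / n = 0.6394 / 0.14 = 4.567 m/d
t = L / v = 502 / 4.567 = 109.9 d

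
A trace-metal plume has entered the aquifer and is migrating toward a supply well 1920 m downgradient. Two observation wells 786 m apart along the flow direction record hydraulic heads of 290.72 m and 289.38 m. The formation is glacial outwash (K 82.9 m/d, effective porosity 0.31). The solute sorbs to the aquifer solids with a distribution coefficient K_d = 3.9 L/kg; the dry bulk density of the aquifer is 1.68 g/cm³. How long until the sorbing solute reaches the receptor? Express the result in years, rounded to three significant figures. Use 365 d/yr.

255 years

Hydraulic gradient i = (290.72 − 289.38) / 786 = 1.34 / 786 = 0.001705
Darcy flux q = K·i = 82.9 × 0.001705 = 0.1413 m/d
Seepage velocity v = q / n = 0.1413 / 0.31 = 0.4559 m/d
Retardation R = 1 + ρ_b·K_d/n = 1 + 1.68×3.9/0.31 = 22.14
Contaminant velocity v_c = v/R = 0.4559/22.14 = 0.02060 m/d
t = L/v_c = 1920/0.02060 = 93220 d
   = 93220/365 = 255 yr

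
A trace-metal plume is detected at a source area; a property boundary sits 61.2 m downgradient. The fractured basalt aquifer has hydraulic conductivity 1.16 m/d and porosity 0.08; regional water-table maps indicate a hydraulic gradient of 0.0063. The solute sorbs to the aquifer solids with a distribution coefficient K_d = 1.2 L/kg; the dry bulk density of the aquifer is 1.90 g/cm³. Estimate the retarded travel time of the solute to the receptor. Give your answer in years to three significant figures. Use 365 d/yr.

54.1 years

Specific discharge q = 1.16 × 0.0063 = 0.007308 m/d
Seepage velocity v = q / n = 0.007308 / 0.08 = 0.09135 m/d
Retardation R = 1 + ρ_b·K_d/n = 1 + 1.90×1.2/0.08 = 29.50
Contaminant velocity v_c = v/R = 0.09135/29.50 = 0.003097 m/d
t = L/v_c = 61.2/0.003097 = 19760 d
   = 19760/365 = 54.1 yr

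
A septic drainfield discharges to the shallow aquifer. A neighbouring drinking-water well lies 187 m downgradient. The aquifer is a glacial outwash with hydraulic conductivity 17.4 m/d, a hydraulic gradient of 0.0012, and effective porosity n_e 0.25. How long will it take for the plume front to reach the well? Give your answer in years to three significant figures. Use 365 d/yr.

q = Ki = 17.4 × 0.0012 = 0.02088 m/d
v = Ki/n = 17.4·0.0012/0.25 = 0.08352 m/d
t = L / v = 187 / 0.08352 = 2239 d
   = 2239 / 365 = 6.13 yr

6.13 years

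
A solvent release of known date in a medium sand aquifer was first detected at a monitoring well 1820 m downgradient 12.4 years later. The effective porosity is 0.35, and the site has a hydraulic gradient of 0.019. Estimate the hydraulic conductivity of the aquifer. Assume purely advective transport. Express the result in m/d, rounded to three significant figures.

7.41 m/d

t = 12.4 years = 4526 d
v = L / t = 1820 / 4526 = 0.4021 m/d
K = v · n / i = 0.4021 × 0.35 / 0.019 = 7.41 m/d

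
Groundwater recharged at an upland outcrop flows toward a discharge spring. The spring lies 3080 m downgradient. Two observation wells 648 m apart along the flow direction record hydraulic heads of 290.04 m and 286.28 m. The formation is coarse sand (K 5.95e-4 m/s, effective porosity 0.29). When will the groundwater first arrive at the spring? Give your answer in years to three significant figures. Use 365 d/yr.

8.20 years

Hydraulic gradient i = (290.04 − 286.28) / 648 = 3.76 / 648 = 0.005802
K = 5.95e-4 m/s × 86400 s/d = 51.41 m/d
Specific discharge q = 51.41 × 0.005802 = 0.2983 m/d
Average linear velocity = 0.2983 / 0.29 = 1.029 m/d
t = L / v = 3080 / 1.029 = 2994 d
   = 2994 / 365 = 8.20 yr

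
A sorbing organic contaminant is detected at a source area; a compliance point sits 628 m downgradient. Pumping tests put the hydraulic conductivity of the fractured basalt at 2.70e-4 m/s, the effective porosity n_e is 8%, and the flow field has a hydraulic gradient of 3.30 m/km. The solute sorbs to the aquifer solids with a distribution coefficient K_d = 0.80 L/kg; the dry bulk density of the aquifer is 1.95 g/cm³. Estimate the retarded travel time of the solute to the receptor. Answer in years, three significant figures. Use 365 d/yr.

36.7 years

K = 2.70e-4 m/s × 86400 s/d = 23.33 m/d
Darcy flux q = K·i = 23.33 × 0.0033 = 0.07698 m/d
Seepage velocity v = q / n = 0.07698 / 0.08 = 0.9623 m/d
Retardation R = 1 + ρ_b·K_d/n = 1 + 1.95×0.80/0.08 = 20.50
Contaminant velocity v_c = v/R = 0.9623/20.50 = 0.04694 m/d
t = L/v_c = 628/0.04694 = 13380 d
   = 13380/365 = 36.7 yr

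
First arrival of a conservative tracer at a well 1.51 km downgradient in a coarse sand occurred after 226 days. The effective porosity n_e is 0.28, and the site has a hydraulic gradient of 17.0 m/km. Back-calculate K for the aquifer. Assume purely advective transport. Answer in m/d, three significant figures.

110 m/d

L = 1.51 km = 1510 m
v = L / t = 1510 / 226 = 6.681 m/d
K = v · n / i = 6.681 × 0.28 / 0.017 = 110 m/d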